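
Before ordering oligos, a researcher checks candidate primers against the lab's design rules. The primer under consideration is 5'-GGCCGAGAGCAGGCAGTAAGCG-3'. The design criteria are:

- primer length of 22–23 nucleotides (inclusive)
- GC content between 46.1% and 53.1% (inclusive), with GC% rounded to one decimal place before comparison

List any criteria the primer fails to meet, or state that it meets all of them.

Base counts: A=6, T=1, G=10, C=5 (length 22).
length: length 22 ✓
GC content: GC 15/22 = 68.2%, outside 46.1–53.1% ✗

Fails: GC content.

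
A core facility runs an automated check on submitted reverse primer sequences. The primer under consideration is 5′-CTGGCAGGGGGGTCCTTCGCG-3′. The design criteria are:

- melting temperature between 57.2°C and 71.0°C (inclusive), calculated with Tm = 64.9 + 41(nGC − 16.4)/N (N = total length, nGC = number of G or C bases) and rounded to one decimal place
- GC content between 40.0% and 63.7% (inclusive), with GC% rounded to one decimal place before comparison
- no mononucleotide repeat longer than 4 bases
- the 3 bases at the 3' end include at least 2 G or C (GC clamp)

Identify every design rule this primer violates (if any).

Fails: GC content, homopolymer run.

Base counts: A=1, T=4, G=10, C=6 (length 21).
Tm: Tm = 64.9 + 41·(16 − 16.4)/21 = 64.1°C ✓
GC content: GC 16/21 = 76.2%, outside 40.0–63.7% ✗
homopolymer run: longest run = 6, exceeds 4 ✗
GC clamp: 3' end GCG has 3 G/C ✓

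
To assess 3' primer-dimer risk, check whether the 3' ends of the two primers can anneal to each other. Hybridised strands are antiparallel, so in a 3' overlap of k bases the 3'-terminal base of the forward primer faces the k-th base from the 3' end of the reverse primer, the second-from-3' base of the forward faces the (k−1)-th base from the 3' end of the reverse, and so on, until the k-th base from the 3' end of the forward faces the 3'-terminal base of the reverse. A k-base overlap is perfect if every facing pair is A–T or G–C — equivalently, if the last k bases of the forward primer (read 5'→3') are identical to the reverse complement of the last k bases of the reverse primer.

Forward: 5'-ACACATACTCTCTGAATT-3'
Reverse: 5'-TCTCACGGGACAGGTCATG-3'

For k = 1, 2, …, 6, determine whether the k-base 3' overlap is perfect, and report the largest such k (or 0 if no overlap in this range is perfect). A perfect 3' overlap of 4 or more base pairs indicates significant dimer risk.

Longest perfect overlap: 0 complementary base pairs; below the dimer-risk threshold (threshold 4).

Last 6 bases (5'→3') — forward …TGAATT, reverse …GTCATG.
Reverse complement of the reverse primer's last 6 bases: CATGAC; its first k bases are the reverse complement of the reverse primer's last k bases, so a perfect k-base overlap needs the forward primer's last k bases to equal them.
Comparing (forward last k vs required): k=1: T vs C ✗; k=2: TT vs CA ✗; k=3: ATT vs CAT ✗; k=4: AATT vs CATG ✗; k=5: GAATT vs CATGA ✗; k=6: TGAATT vs CATGAC ✗.
No overlap length from 1 to 6 is perfect, so the longest perfect 3' overlap is 0.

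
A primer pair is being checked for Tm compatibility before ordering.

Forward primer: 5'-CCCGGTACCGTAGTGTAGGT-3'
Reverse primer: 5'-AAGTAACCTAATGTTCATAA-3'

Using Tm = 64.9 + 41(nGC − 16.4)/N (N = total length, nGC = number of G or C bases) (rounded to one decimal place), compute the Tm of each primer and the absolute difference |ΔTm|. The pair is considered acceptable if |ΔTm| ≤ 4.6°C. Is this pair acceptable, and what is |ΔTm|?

|ΔTm| = 14.4°C; the pair is not acceptable.

Forward: G+C = 12, N = 20 → Tm = 64.9 + 41·(12 − 16.4)/20 = 55.9°C.
Reverse: G+C = 5, N = 20 → Tm = 64.9 + 41·(5 − 16.4)/20 = 41.5°C.
|ΔTm| = |55.9 − 41.5| = 14.4°C, > 4.6°C.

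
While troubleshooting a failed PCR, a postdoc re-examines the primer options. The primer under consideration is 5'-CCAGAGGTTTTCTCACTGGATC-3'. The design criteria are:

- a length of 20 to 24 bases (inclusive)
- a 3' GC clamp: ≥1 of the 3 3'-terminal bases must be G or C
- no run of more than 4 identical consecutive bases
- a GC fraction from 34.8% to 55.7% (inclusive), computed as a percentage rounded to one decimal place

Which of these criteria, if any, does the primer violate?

Base counts: A=4, T=7, G=5, C=6 (length 22).
length: length 22 ✓
GC clamp: 3' end ATC has 1 G/C ✓
homopolymer run: longest run = 4 ✓
GC content: GC 11/22 = 50.0% ✓

Meets all criteria.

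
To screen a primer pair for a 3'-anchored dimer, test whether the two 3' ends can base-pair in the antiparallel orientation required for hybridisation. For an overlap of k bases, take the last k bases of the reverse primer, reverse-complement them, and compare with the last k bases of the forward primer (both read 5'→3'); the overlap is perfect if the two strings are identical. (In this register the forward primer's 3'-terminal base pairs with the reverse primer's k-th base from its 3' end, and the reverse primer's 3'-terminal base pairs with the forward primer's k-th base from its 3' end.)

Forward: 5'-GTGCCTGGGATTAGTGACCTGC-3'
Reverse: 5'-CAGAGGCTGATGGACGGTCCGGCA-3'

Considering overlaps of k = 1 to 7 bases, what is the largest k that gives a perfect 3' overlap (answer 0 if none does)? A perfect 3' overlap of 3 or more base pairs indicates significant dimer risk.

Last 7 bases (5'→3') — forward …GACCTGC, reverse …TCCGGCA.
Reverse complement of the reverse primer's last 7 bases: TGCCGGA; its first k bases are the reverse complement of the reverse primer's last k bases, so a perfect k-base overlap needs the forward primer's last k bases to equal them.
Comparing (forward last k vs required): k=1: C vs T ✗; k=2: GC vs TG ✗; k=3: TGC vs TGC ✓; k=4: CTGC vs TGCC ✗; k=5: CCTGC vs TGCCG ✗; k=6: ACCTGC vs TGCCGG ✗; k=7: GACCTGC vs TGCCGGA ✗.
Only k = 3 is perfect, so the longest perfect 3' overlap is 3.

Longest perfect overlap: 3 complementary base pairs; significant dimer risk (threshold 3).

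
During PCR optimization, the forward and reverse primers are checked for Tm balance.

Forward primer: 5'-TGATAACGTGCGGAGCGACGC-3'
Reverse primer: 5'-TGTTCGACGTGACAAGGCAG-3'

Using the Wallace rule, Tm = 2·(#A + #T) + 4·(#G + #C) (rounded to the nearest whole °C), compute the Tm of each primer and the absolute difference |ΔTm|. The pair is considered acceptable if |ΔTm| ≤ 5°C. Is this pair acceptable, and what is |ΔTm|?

|ΔTm| = 6°C; the pair is not acceptable.

Forward: A=5 T=3 G=8 C=5 → Tm = 2·8 + 4·13 = 68°C.
Reverse: A=5 T=4 G=7 C=4 → Tm = 2·9 + 4·11 = 62°C.
|ΔTm| = |68 − 62| = 6°C, > 5°C.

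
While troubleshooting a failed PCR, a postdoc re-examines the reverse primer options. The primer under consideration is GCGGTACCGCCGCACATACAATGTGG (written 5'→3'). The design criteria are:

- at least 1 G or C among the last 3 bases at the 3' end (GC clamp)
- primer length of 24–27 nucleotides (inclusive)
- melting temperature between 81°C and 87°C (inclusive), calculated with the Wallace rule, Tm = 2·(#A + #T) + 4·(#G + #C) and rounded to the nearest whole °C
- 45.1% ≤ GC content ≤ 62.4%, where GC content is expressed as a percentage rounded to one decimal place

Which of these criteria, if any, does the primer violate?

Base counts: A=6, T=4, G=8, C=8 (length 26).
GC clamp: 3' end TGG has 2 G/C ✓
length: length 26 ✓
Tm: Tm = 2·10 + 4·16 = 84°C ✓
GC content: GC 16/26 = 61.5% ✓

Meets all criteria.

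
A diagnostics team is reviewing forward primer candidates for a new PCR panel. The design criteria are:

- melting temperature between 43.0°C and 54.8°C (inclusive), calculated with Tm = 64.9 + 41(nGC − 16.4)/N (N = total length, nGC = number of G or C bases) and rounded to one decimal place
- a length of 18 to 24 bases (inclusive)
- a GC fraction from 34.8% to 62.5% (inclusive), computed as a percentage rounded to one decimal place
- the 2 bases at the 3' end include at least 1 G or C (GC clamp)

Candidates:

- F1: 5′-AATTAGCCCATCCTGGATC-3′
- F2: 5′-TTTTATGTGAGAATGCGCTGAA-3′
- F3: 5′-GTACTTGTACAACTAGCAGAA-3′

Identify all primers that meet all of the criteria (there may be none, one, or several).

F1 only.

F1 (19 nt, A=5 T=5 G=3 C=6): Tm = 64.9 + 41·(9 − 16.4)/19 = 48.9°C ✓; length 19 ✓; GC 9/19 = 47.4% ✓; 3' end TC has 1 G/C ✓ — passes.
F2 (22 nt, A=6 T=8 G=6 C=2): Tm = 64.9 + 41·(8 − 16.4)/22 = 49.2°C ✓; length 22 ✓; GC 8/22 = 36.4% ✓; 3' end AA has 0 G/C, need ≥1 ✗ — fails.
F3 (21 nt, A=8 T=5 G=4 C=4): Tm = 64.9 + 41·(8 − 16.4)/21 = 48.5°C ✓; length 21 ✓; GC 8/21 = 38.1% ✓; 3' end AA has 0 G/C, need ≥1 ✗ — fails.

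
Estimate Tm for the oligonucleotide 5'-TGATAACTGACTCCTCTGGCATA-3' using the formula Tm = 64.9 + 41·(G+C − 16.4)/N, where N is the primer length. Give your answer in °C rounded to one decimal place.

53.5°C

Base counts: A=6, T=7, G=4, C=6; G+C = 10, N = 23.
Tm = 64.9 + 41·(10 − 16.4)/23 = 64.9 + -262.40/23 = 53.5°C.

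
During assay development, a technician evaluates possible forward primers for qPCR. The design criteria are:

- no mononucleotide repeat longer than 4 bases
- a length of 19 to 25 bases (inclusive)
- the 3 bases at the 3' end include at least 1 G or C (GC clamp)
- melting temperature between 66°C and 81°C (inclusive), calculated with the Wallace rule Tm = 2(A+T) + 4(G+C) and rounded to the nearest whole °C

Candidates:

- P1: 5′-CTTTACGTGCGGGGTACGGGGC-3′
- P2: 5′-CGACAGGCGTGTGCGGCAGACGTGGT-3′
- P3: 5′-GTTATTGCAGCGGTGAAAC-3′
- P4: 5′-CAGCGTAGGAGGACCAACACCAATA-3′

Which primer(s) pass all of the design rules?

P1 (22 nt, A=2 T=5 G=10 C=5): longest run = 4 ✓; length 22 ✓; 3' end GGC has 3 G/C ✓; Tm = 2·7 + 4·15 = 74°C ✓ — passes.
P2 (26 nt, A=4 T=4 G=12 C=6): longest run = 2 ✓; length 26, outside 19–25 ✗; 3' end GGT has 2 G/C ✓; Tm = 2·8 + 4·18 = 88°C, outside 66–81°C ✗ — fails.
P3 (19 nt, A=5 T=5 G=6 C=3): longest run = 3 ✓; length 19 ✓; 3' end AAC has 1 G/C ✓; Tm = 2·10 + 4·9 = 56°C, outside 66–81°C ✗ — fails.
P4 (25 nt, A=10 T=2 G=6 C=7): longest run = 2 ✓; length 25 ✓; 3' end ATA has 0 G/C, need ≥1 ✗; Tm = 2·12 + 4·13 = 76°C ✓ — fails.

P1 only.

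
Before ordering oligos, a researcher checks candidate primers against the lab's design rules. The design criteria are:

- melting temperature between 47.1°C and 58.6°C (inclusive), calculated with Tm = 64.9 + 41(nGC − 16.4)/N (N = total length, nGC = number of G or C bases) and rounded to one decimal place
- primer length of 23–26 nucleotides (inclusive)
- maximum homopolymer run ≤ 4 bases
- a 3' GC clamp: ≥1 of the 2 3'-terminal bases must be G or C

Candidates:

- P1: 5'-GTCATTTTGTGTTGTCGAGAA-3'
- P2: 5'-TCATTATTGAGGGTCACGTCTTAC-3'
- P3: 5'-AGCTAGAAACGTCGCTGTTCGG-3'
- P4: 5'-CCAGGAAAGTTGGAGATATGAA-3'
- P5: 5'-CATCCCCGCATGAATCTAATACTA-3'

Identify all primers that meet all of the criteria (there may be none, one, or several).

P2 only.

P1 (21 nt, A=4 T=9 G=6 C=2): Tm = 64.9 + 41·(8 − 16.4)/21 = 48.5°C ✓; length 21, outside 23–26 ✗; longest run = 4 ✓; 3' end AA has 0 G/C, need ≥1 ✗ — fails.
P2 (24 nt, A=5 T=9 G=5 C=5): Tm = 64.9 + 41·(10 − 16.4)/24 = 54.0°C ✓; length 24 ✓; longest run = 3 ✓; 3' end AC has 1 G/C ✓ — passes.
P3 (22 nt, A=5 T=5 G=7 C=5): Tm = 64.9 + 41·(12 − 16.4)/22 = 56.7°C ✓; length 22, outside 23–26 ✗; longest run = 3 ✓; 3' end GG has 2 G/C ✓ — fails.
P4 (22 nt, A=9 T=4 G=7 C=2): Tm = 64.9 + 41·(9 − 16.4)/22 = 51.1°C ✓; length 22, outside 23–26 ✗; longest run = 3 ✓; 3' end AA has 0 G/C, need ≥1 ✗ — fails.
P5 (24 nt, A=8 T=6 G=2 C=8): Tm = 64.9 + 41·(10 − 16.4)/24 = 54.0°C ✓; length 24 ✓; longest run = 4 ✓; 3' end TA has 0 G/C, need ≥1 ✗ — fails.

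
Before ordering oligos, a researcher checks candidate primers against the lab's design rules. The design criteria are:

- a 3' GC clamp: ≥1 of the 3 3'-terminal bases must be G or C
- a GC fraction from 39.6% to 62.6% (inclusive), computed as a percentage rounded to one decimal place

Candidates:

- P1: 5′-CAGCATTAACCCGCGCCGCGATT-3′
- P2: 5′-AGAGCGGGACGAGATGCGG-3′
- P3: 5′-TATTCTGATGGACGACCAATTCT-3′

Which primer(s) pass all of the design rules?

P1 (23 nt, A=5 T=4 G=5 C=9): 3' end ATT has 0 G/C, need ≥1 ✗; GC 14/23 = 60.9% ✓ — fails.
P2 (19 nt, A=5 T=1 G=10 C=3): 3' end CGG has 3 G/C ✓; GC 13/19 = 68.4%, outside 39.6–62.6% ✗ — fails.
P3 (23 nt, A=6 T=8 G=4 C=5): 3' end TCT has 1 G/C ✓; GC 9/23 = 39.1%, outside 39.6–62.6% ✗ — fails.

None of the candidates satisfy all criteria.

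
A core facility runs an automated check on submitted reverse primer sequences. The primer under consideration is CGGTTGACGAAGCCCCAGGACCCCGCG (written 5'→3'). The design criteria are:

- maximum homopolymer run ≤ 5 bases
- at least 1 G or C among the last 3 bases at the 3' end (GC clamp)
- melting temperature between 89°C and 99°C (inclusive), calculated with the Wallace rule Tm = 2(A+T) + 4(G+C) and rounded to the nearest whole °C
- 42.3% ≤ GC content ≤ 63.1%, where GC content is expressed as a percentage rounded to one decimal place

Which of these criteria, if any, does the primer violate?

Base counts: A=5, T=2, G=9, C=11 (length 27).
homopolymer run: longest run = 4 ✓
GC clamp: 3' end GCG has 3 G/C ✓
Tm: Tm = 2·7 + 4·20 = 94°C ✓
GC content: GC 20/27 = 74.1%, outside 42.3–63.1% ✗

Fails: GC content.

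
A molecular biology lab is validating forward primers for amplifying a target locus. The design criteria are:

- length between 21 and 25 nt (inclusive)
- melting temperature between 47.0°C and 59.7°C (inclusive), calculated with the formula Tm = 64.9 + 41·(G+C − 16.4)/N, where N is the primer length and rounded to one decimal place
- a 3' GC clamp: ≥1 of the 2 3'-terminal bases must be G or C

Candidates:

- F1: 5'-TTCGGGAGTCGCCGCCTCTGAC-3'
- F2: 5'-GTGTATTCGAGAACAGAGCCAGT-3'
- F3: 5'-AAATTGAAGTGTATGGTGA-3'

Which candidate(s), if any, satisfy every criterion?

F2 only.

F1 (22 nt, A=2 T=5 G=7 C=8): length 22 ✓; Tm = 64.9 + 41·(15 − 16.4)/22 = 62.3°C, outside 47.0–59.7°C ✗; 3' end AC has 1 G/C ✓ — fails.
F2 (23 nt, A=7 T=5 G=7 C=4): length 23 ✓; Tm = 64.9 + 41·(11 − 16.4)/23 = 55.3°C ✓; 3' end GT has 1 G/C ✓ — passes.
F3 (19 nt, A=7 T=6 G=6 C=0): length 19, outside 21–25 ✗; Tm = 64.9 + 41·(6 − 16.4)/19 = 42.5°C, outside 47.0–59.7°C ✗; 3' end GA has 1 G/C ✓ — fails.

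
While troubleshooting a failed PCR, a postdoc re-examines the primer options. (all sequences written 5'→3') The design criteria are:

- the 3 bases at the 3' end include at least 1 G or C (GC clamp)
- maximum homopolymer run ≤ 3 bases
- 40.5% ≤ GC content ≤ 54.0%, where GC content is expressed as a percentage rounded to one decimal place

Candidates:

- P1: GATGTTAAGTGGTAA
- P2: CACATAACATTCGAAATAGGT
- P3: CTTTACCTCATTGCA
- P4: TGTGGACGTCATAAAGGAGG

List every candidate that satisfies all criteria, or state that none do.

P4 only.

P1 (15 nt, A=5 T=5 G=5 C=0): 3' end TAA has 0 G/C, need ≥1 ✗; longest run = 2 ✓; GC 5/15 = 33.3%, outside 40.5–54.0% ✗ — fails.
P2 (21 nt, A=9 T=5 G=3 C=4): 3' end GGT has 2 G/C ✓; longest run = 3 ✓; GC 7/21 = 33.3%, outside 40.5–54.0% ✗ — fails.
P3 (15 nt, A=3 T=6 G=1 C=5): 3' end GCA has 2 G/C ✓; longest run = 3 ✓; GC 6/15 = 40.0%, outside 40.5–54.0% ✗ — fails.
P4 (20 nt, A=6 T=4 G=8 C=2): 3' end AGG has 2 G/C ✓; longest run = 3 ✓; GC 10/20 = 50.0% ✓ — passes.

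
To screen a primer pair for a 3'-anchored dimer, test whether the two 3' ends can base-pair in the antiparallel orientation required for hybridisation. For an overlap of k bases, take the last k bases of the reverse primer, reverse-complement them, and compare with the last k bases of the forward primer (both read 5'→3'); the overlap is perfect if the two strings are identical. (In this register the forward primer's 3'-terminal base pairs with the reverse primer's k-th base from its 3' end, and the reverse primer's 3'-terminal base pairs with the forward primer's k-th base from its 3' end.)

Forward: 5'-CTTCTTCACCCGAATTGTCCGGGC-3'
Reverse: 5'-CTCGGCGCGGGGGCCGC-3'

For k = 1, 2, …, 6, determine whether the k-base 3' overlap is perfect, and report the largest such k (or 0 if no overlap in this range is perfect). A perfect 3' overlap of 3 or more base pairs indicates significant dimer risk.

Last 6 bases (5'→3') — forward …CCGGGC, reverse …GGCCGC.
Reverse complement of the reverse primer's last 6 bases: GCGGCC; its first k bases are the reverse complement of the reverse primer's last k bases, so a perfect k-base overlap needs the forward primer's last k bases to equal them.
Comparing (forward last k vs required): k=1: C vs G ✗; k=2: GC vs GC ✓; k=3: GGC vs GCG ✗; k=4: GGGC vs GCGG ✗; k=5: CGGGC vs GCGGC ✗; k=6: CCGGGC vs GCGGCC ✗.
Only k = 2 is perfect, so the longest perfect 3' overlap is 2.

Longest perfect overlap: 2 complementary base pairs; below the dimer-risk threshold (threshold 3).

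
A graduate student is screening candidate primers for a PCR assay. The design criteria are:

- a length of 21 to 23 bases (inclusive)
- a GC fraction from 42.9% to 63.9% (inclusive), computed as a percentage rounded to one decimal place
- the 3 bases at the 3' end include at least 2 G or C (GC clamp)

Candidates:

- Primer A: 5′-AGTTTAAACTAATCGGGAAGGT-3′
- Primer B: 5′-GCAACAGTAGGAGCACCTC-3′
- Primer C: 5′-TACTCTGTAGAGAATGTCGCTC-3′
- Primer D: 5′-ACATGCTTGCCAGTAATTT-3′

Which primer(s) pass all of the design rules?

Primer A (22 nt, A=8 T=6 G=6 C=2): length 22 ✓; GC 8/22 = 36.4%, outside 42.9–63.9% ✗; 3' end GGT has 2 G/C ✓ — fails.
Primer B (19 nt, A=6 T=2 G=5 C=6): length 19, outside 21–23 ✗; GC 11/19 = 57.9% ✓; 3' end CTC has 2 G/C ✓ — fails.
Primer C (22 nt, A=5 T=7 G=5 C=5): length 22 ✓; GC 10/22 = 45.5% ✓; 3' end CTC has 2 G/C ✓ — passes.
Primer D (19 nt, A=5 T=7 G=3 C=4): length 19, outside 21–23 ✗; GC 7/19 = 36.8%, outside 42.9–63.9% ✗; 3' end TTT has 0 G/C, need ≥2 ✗ — fails.

Primer C only.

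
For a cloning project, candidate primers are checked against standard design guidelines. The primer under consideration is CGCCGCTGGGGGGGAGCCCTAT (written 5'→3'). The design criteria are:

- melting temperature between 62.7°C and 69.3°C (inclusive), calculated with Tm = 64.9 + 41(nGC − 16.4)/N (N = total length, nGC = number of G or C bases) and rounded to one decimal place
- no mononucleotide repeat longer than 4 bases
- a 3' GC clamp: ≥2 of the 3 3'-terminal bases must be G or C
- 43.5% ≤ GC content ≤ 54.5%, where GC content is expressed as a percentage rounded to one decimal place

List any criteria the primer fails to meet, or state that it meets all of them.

Base counts: A=2, T=3, G=10, C=7 (length 22).
Tm: Tm = 64.9 + 41·(17 − 16.4)/22 = 66.0°C ✓
homopolymer run: longest run = 7, exceeds 4 ✗
GC clamp: 3' end TAT has 0 G/C, need ≥2 ✗
GC content: GC 17/22 = 77.3%, outside 43.5–54.5% ✗

Fails: homopolymer run, GC clamp, GC content.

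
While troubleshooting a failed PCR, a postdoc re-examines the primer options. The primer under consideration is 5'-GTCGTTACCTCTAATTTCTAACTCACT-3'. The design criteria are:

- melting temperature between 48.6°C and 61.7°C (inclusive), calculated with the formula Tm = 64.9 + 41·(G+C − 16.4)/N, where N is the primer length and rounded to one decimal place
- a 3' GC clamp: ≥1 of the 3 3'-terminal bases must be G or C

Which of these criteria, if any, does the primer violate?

Meets all criteria.

Base counts: A=6, T=11, G=2, C=8 (length 27).
Tm: Tm = 64.9 + 41·(10 − 16.4)/27 = 55.2°C ✓
GC clamp: 3' end ACT has 1 G/C ✓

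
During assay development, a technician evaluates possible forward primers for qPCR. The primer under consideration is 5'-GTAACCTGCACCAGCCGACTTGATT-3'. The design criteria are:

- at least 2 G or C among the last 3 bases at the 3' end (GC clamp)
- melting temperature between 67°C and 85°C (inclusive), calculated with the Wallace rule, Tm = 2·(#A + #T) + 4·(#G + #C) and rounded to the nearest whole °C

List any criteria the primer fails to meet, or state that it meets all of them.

Base counts: A=6, T=6, G=5, C=8 (length 25).
GC clamp: 3' end ATT has 0 G/C, need ≥2 ✗
Tm: Tm = 2·12 + 4·13 = 76°C ✓

Fails: GC clamp.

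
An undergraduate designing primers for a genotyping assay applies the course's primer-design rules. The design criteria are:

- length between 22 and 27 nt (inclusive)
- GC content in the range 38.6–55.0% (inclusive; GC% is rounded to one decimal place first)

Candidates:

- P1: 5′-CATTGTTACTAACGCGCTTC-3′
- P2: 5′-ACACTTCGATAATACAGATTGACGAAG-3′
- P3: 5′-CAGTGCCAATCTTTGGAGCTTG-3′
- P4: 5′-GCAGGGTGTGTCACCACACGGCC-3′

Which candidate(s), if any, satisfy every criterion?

P3 only.

P1 (20 nt, A=4 T=7 G=3 C=6): length 20, outside 22–27 ✗; GC 9/20 = 45.0% ✓ — fails.
P2 (27 nt, A=11 T=6 G=5 C=5): length 27 ✓; GC 10/27 = 37.0%, outside 38.6–55.0% ✗ — fails.
P3 (22 nt, A=4 T=7 G=6 C=5): length 22 ✓; GC 11/22 = 50.0% ✓ — passes.
P4 (23 nt, A=4 T=3 G=8 C=8): length 23 ✓; GC 16/23 = 69.6%, outside 38.6–55.0% ✗ — fails.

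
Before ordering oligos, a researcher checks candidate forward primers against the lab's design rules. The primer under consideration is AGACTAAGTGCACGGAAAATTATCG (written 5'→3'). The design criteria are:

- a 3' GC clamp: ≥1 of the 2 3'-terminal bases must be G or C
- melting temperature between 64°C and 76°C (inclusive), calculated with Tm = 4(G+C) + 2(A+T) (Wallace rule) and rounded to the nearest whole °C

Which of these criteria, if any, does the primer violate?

Base counts: A=10, T=5, G=6, C=4 (length 25).
GC clamp: 3' end CG has 2 G/C ✓
Tm: Tm = 2·15 + 4·10 = 70°C ✓

Meets all criteria.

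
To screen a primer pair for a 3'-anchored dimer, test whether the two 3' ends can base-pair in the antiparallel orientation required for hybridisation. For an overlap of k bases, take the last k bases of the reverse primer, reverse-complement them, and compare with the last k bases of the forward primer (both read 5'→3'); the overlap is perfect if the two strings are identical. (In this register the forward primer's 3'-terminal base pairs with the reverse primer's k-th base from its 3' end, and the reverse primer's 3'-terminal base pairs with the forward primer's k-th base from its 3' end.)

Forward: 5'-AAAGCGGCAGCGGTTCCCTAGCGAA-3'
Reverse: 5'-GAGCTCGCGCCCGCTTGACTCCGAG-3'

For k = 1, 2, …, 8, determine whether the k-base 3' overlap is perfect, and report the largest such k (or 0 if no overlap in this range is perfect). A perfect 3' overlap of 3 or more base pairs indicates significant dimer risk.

Last 8 bases (5'→3') — forward …CTAGCGAA, reverse …ACTCCGAG.
Reverse complement of the reverse primer's last 8 bases: CTCGGAGT; its first k bases are the reverse complement of the reverse primer's last k bases, so a perfect k-base overlap needs the forward primer's last k bases to equal them.
Comparing (forward last k vs required): k=1: A vs C ✗; k=2: AA vs CT ✗; k=3: GAA vs CTC ✗; k=4: CGAA vs CTCG ✗; k=5: GCGAA vs CTCGG ✗; k=6: AGCGAA vs CTCGGA ✗; k=7: TAGCGAA vs CTCGGAG ✗; k=8: CTAGCGAA vs CTCGGAGT ✗.
No overlap length from 1 to 8 is perfect, so the longest perfect 3' overlap is 0.

Longest perfect overlap: 0 complementary base pairs; below the dimer-risk threshold (threshold 3).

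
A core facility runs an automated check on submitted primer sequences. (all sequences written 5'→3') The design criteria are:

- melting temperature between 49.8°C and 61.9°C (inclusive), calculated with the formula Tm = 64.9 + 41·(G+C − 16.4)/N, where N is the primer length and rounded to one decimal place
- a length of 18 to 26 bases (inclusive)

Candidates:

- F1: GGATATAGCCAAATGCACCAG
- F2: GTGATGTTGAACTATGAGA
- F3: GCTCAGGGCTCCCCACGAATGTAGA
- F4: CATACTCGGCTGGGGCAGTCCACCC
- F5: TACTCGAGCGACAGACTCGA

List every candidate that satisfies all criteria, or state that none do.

F1 and F5.

F1 (21 nt, A=8 T=3 G=5 C=5): Tm = 64.9 + 41·(10 − 16.4)/21 = 52.4°C ✓; length 21 ✓ — passes.
F2 (19 nt, A=6 T=6 G=6 C=1): Tm = 64.9 + 41·(7 − 16.4)/19 = 44.6°C, outside 49.8–61.9°C ✗; length 19 ✓ — fails.
F3 (25 nt, A=6 T=4 G=7 C=8): Tm = 64.9 + 41·(15 − 16.4)/25 = 62.6°C, outside 49.8–61.9°C ✗; length 25 ✓ — fails.
F4 (25 nt, A=4 T=4 G=7 C=10): Tm = 64.9 + 41·(17 − 16.4)/25 = 65.9°C, outside 49.8–61.9°C ✗; length 25 ✓ — fails.
F5 (20 nt, A=6 T=3 G=5 C=6): Tm = 64.9 + 41·(11 − 16.4)/20 = 53.8°C ✓; length 20 ✓ — passes.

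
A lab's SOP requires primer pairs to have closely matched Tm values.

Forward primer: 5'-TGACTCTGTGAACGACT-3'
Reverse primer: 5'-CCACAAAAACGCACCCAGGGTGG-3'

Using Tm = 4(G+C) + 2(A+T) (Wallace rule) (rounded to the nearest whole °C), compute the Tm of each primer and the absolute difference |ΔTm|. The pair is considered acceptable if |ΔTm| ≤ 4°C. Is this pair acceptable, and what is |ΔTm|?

|ΔTm| = 24°C; the pair is not acceptable.

Forward: A=4 T=5 G=4 C=4 → Tm = 2·9 + 4·8 = 50°C.
Reverse: A=8 T=1 G=6 C=8 → Tm = 2·9 + 4·14 = 74°C.
|ΔTm| = |50 − 74| = 24°C, > 4°C.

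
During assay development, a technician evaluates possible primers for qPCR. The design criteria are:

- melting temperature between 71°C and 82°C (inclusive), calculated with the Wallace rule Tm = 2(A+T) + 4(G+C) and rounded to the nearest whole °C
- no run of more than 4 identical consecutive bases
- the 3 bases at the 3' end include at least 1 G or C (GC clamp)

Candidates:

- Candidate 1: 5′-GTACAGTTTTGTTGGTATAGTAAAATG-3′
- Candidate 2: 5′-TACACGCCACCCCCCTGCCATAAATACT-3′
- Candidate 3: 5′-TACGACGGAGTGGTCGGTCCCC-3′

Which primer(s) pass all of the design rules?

Candidate 1 (27 nt, A=8 T=11 G=7 C=1): Tm = 2·19 + 4·8 = 70°C, outside 71–82°C ✗; longest run = 4 ✓; 3' end ATG has 1 G/C ✓ — fails.
Candidate 2 (28 nt, A=8 T=5 G=2 C=13): Tm = 2·13 + 4·15 = 86°C, outside 71–82°C ✗; longest run = 6, exceeds 4 ✗; 3' end ACT has 1 G/C ✓ — fails.
Candidate 3 (22 nt, A=3 T=4 G=8 C=7): Tm = 2·7 + 4·15 = 74°C ✓; longest run = 4 ✓; 3' end CCC has 3 G/C ✓ — passes.

Candidate 3 only.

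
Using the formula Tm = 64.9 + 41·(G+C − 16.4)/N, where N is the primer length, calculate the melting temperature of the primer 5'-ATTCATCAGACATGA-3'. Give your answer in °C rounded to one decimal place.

Base counts: A=6, T=4, G=2, C=3; G+C = 5, N = 15.
Tm = 64.9 + 41·(5 − 16.4)/15 = 64.9 + -467.40/15 = 33.7°C.

33.7°C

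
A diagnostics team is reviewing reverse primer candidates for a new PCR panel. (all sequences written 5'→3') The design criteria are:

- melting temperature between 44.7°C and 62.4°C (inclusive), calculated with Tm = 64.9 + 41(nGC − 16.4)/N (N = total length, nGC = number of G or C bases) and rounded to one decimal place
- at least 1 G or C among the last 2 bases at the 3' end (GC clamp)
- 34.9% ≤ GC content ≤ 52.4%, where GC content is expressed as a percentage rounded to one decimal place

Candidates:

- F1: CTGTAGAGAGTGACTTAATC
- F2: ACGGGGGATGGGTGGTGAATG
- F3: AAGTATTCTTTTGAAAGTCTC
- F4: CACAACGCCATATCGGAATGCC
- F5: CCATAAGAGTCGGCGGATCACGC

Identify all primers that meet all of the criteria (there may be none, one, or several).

F1 (20 nt, A=6 T=6 G=5 C=3): Tm = 64.9 + 41·(8 − 16.4)/20 = 47.7°C ✓; 3' end TC has 1 G/C ✓; GC 8/20 = 40.0% ✓ — passes.
F2 (21 nt, A=4 T=4 G=12 C=1): Tm = 64.9 + 41·(13 − 16.4)/21 = 58.3°C ✓; 3' end TG has 1 G/C ✓; GC 13/21 = 61.9%, outside 34.9–52.4% ✗ — fails.
F3 (21 nt, A=6 T=9 G=3 C=3): Tm = 64.9 + 41·(6 − 16.4)/21 = 44.6°C, outside 44.7–62.4°C ✗; 3' end TC has 1 G/C ✓; GC 6/21 = 28.6%, outside 34.9–52.4% ✗ — fails.
F4 (22 nt, A=7 T=3 G=4 C=8): Tm = 64.9 + 41·(12 − 16.4)/22 = 56.7°C ✓; 3' end CC has 2 G/C ✓; GC 12/22 = 54.5%, outside 34.9–52.4% ✗ — fails.
F5 (23 nt, A=6 T=3 G=7 C=7): Tm = 64.9 + 41·(14 − 16.4)/23 = 60.6°C ✓; 3' end GC has 2 G/C ✓; GC 14/23 = 60.9%, outside 34.9–52.4% ✗ — fails.

F1 only.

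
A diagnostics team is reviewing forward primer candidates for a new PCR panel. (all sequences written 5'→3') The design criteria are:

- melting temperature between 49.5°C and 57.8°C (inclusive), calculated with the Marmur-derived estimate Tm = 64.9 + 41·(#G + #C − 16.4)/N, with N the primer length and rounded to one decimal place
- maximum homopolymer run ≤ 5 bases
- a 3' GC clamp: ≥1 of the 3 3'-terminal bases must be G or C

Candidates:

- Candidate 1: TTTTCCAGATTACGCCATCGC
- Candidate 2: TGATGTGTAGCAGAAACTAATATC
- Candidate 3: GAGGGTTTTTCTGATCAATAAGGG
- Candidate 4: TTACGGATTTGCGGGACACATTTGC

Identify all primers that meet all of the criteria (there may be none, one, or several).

Candidate 1 (21 nt, A=4 T=7 G=3 C=7): Tm = 64.9 + 41·(10 − 16.4)/21 = 52.4°C ✓; longest run = 4 ✓; 3' end CGC has 3 G/C ✓ — passes.
Candidate 2 (24 nt, A=9 T=7 G=5 C=3): Tm = 64.9 + 41·(8 − 16.4)/24 = 50.6°C ✓; longest run = 3 ✓; 3' end ATC has 1 G/C ✓ — passes.
Candidate 3 (24 nt, A=6 T=8 G=8 C=2): Tm = 64.9 + 41·(10 − 16.4)/24 = 54.0°C ✓; longest run = 5 ✓; 3' end GGG has 3 G/C ✓ — passes.
Candidate 4 (25 nt, A=5 T=8 G=7 C=5): Tm = 64.9 + 41·(12 − 16.4)/25 = 57.7°C ✓; longest run = 3 ✓; 3' end TGC has 2 G/C ✓ — passes.

Candidate 1, Candidate 2, Candidate 3 and Candidate 4.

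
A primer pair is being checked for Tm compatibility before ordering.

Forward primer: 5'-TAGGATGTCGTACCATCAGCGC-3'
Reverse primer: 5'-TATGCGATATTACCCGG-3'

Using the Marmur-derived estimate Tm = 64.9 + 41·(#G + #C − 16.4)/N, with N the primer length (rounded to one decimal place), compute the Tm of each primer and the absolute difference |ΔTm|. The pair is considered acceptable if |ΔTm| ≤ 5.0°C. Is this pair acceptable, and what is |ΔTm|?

|ΔTm| = 12.1°C; the pair is not acceptable.

Forward: G+C = 12, N = 22 → Tm = 64.9 + 41·(12 − 16.4)/22 = 56.7°C.
Reverse: G+C = 8, N = 17 → Tm = 64.9 + 41·(8 − 16.4)/17 = 44.6°C.
|ΔTm| = |56.7 − 44.6| = 12.1°C, > 5.0°C.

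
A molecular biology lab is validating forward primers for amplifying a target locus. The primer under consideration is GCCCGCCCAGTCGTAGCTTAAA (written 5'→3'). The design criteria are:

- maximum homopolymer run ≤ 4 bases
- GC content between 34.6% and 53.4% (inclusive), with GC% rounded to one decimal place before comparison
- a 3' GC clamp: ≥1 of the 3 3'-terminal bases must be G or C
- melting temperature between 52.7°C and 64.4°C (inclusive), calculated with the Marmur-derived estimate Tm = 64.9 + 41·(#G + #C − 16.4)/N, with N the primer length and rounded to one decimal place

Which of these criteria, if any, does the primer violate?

Fails: GC content, GC clamp.

Base counts: A=5, T=4, G=5, C=8 (length 22).
homopolymer run: longest run = 3 ✓
GC content: GC 13/22 = 59.1%, outside 34.6–53.4% ✗
GC clamp: 3' end AAA has 0 G/C, need ≥1 ✗
Tm: Tm = 64.9 + 41·(13 − 16.4)/22 = 58.6°C ✓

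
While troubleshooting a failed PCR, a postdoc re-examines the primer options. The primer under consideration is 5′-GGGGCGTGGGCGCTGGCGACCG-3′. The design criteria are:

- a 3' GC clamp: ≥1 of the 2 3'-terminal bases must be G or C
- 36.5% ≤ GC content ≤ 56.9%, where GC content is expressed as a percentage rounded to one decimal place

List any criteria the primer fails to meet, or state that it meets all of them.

Base counts: A=1, T=2, G=13, C=6 (length 22).
GC clamp: 3' end CG has 2 G/C ✓
GC content: GC 19/22 = 86.4%, outside 36.5–56.9% ✗

Fails: GC content.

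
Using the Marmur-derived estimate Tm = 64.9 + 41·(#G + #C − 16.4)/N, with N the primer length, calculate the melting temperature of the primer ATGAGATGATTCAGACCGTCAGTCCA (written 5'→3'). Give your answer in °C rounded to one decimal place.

Base counts: A=8, T=6, G=6, C=6; G+C = 12, N = 26.
Tm = 64.9 + 41·(12 − 16.4)/26 = 64.9 + -180.40/26 = 58.0°C.

58.0°C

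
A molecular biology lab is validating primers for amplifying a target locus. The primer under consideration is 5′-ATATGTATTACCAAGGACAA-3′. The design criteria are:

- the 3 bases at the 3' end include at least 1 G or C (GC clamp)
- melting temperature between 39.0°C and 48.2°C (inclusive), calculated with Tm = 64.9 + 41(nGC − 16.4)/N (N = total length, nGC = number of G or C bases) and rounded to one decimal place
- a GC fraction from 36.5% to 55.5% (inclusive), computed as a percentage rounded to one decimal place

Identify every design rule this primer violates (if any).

Base counts: A=9, T=5, G=3, C=3 (length 20).
GC clamp: 3' end CAA has 1 G/C ✓
Tm: Tm = 64.9 + 41·(6 − 16.4)/20 = 43.6°C ✓
GC content: GC 6/20 = 30.0%, outside 36.5–55.5% ✗

Fails: GC content.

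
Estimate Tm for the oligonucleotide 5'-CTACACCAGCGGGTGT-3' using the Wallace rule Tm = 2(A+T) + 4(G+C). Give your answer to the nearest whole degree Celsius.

Base counts: A=3, T=3, G=5, C=5 (length 16).
Tm = 2·(3+3) + 4·(5+5) = 2·6 + 4·10 = 12 + 40 = 52°C.

52°C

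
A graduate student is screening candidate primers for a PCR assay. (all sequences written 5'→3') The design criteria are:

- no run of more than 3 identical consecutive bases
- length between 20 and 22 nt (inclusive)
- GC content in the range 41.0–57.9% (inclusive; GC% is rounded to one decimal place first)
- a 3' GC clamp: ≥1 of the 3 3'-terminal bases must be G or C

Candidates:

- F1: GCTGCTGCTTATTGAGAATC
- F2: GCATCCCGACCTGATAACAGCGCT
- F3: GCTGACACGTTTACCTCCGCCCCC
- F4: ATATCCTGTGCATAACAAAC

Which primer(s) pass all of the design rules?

F1 only.

F1 (20 nt, A=4 T=7 G=5 C=4): longest run = 2 ✓; length 20 ✓; GC 9/20 = 45.0% ✓; 3' end ATC has 1 G/C ✓ — passes.
F2 (24 nt, A=6 T=4 G=5 C=9): longest run = 3 ✓; length 24, outside 20–22 ✗; GC 14/24 = 58.3%, outside 41.0–57.9% ✗; 3' end GCT has 2 G/C ✓ — fails.
F3 (24 nt, A=3 T=5 G=4 C=12): longest run = 5, exceeds 3 ✗; length 24, outside 20–22 ✗; GC 16/24 = 66.7%, outside 41.0–57.9% ✗; 3' end CCC has 3 G/C ✓ — fails.
F4 (20 nt, A=8 T=5 G=2 C=5): longest run = 3 ✓; length 20 ✓; GC 7/20 = 35.0%, outside 41.0–57.9% ✗; 3' end AAC has 1 G/C ✓ — fails.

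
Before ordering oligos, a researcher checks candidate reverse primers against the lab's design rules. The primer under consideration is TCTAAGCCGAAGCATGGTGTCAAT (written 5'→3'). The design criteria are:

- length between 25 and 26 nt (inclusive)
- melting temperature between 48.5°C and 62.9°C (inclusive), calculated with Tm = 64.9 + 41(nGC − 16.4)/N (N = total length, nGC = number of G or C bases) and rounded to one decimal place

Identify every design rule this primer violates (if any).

Fails: length.

Base counts: A=7, T=6, G=6, C=5 (length 24).
length: length 24, outside 25–26 ✗
Tm: Tm = 64.9 + 41·(11 − 16.4)/24 = 55.7°C ✓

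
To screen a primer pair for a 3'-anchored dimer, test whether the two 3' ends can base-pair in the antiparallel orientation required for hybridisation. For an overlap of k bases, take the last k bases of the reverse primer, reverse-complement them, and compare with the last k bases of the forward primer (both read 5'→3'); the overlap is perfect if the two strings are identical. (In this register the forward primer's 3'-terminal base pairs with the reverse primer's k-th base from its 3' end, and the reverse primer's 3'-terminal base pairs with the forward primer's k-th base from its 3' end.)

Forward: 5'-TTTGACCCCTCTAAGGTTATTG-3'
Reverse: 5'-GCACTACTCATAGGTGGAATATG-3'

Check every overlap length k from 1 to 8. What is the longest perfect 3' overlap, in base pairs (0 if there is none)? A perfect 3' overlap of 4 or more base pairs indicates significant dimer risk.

Longest perfect overlap: 0 complementary base pairs; below the dimer-risk threshold (threshold 4).

Last 8 bases (5'→3') — forward …GGTTATTG, reverse …GGAATATG.
Reverse complement of the reverse primer's last 8 bases: CATATTCC; its first k bases are the reverse complement of the reverse primer's last k bases, so a perfect k-base overlap needs the forward primer's last k bases to equal them.
Comparing (forward last k vs required): k=1: G vs C ✗; k=2: TG vs CA ✗; k=3: TTG vs CAT ✗; k=4: ATTG vs CATA ✗; k=5: TATTG vs CATAT ✗; k=6: TTATTG vs CATATT ✗; k=7: GTTATTG vs CATATTC ✗; k=8: GGTTATTG vs CATATTCC ✗.
No overlap length from 1 to 8 is perfect, so the longest perfect 3' overlap is 0.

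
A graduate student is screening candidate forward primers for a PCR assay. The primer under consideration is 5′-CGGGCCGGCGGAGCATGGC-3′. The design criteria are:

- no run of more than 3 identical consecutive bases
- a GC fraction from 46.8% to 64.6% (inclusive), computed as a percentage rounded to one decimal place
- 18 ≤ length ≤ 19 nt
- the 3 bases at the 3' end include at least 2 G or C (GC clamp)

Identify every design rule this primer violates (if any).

Base counts: A=2, T=1, G=10, C=6 (length 19).
homopolymer run: longest run = 3 ✓
GC content: GC 16/19 = 84.2%, outside 46.8–64.6% ✗
length: length 19 ✓
GC clamp: 3' end GGC has 3 G/C ✓

Fails: GC content.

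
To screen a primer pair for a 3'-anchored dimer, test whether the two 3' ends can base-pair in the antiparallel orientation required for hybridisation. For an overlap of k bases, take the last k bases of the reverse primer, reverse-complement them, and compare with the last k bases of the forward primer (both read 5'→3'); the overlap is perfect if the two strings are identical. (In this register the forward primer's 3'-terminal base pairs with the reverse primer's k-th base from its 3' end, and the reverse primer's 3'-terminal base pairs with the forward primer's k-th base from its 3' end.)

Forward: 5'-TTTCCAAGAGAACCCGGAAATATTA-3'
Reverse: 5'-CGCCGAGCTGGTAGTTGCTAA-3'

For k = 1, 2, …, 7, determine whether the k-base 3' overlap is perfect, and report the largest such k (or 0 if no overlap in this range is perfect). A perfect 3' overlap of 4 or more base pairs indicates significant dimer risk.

Longest perfect overlap: 3 complementary base pairs; below the dimer-risk threshold (threshold 4).

Last 7 bases (5'→3') — forward …AATATTA, reverse …TTGCTAA.
Reverse complement of the reverse primer's last 7 bases: TTAGCAA; its first k bases are the reverse complement of the reverse primer's last k bases, so a perfect k-base overlap needs the forward primer's last k bases to equal them.
Comparing (forward last k vs required): k=1: A vs T ✗; k=2: TA vs TT ✗; k=3: TTA vs TTA ✓; k=4: ATTA vs TTAG ✗; k=5: TATTA vs TTAGC ✗; k=6: ATATTA vs TTAGCA ✗; k=7: AATATTA vs TTAGCAA ✗.
Only k = 3 is perfect, so the longest perfect 3' overlap is 3.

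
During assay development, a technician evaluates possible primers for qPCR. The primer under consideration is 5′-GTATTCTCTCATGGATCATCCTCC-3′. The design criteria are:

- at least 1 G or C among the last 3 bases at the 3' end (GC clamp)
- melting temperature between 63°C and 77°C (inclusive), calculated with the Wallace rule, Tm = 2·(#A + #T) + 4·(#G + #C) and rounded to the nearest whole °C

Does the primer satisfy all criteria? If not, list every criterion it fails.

Base counts: A=4, T=9, G=3, C=8 (length 24).
GC clamp: 3' end TCC has 2 G/C ✓
Tm: Tm = 2·13 + 4·11 = 70°C ✓

Meets all criteria.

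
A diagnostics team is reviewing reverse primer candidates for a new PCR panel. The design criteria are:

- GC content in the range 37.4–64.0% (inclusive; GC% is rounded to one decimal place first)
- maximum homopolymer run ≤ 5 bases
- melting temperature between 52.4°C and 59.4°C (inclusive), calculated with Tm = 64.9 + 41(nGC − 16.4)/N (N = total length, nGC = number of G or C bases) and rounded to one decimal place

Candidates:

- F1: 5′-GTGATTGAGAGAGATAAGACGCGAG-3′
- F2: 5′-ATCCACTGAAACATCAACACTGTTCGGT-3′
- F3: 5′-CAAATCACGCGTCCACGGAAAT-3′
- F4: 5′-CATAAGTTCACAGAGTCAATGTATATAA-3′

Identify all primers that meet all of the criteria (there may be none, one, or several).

F1, F2 and F3.

F1 (25 nt, A=9 T=4 G=10 C=2): GC 12/25 = 48.0% ✓; longest run = 2 ✓; Tm = 64.9 + 41·(12 − 16.4)/25 = 57.7°C ✓ — passes.
F2 (28 nt, A=9 T=7 G=4 C=8): GC 12/28 = 42.9% ✓; longest run = 3 ✓; Tm = 64.9 + 41·(12 − 16.4)/28 = 58.5°C ✓ — passes.
F3 (22 nt, A=8 T=3 G=4 C=7): GC 11/22 = 50.0% ✓; longest run = 3 ✓; Tm = 64.9 + 41·(11 − 16.4)/22 = 54.8°C ✓ — passes.
F4 (28 nt, A=12 T=8 G=4 C=4): GC 8/28 = 28.6%, outside 37.4–64.0% ✗; longest run = 2 ✓; Tm = 64.9 + 41·(8 − 16.4)/28 = 52.6°C ✓ — fails.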